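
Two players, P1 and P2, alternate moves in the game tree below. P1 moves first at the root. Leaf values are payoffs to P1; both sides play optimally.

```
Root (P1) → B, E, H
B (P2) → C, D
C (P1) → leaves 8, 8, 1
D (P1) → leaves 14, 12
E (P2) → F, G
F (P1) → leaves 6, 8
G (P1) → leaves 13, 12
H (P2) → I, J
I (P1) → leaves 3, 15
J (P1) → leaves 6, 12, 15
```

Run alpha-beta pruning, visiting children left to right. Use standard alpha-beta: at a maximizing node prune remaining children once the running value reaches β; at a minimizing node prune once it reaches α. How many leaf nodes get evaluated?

11

C [α=-∞,β=+∞]: v=8
D [α=-∞,β=8]: v=14 after child 1 ≥ β → β-cutoff, skip 1
B [α=-∞,β=+∞]: v=8
F [α=8,β=+∞]: v=8
E [α=8,β=+∞]: v=8 after child 1 ≤ α → α-cutoff, skip 1
I [α=8,β=+∞]: v=15
J [α=8,β=15]: v=15
H [α=8,β=+∞]: v=15
Root [α=-∞,β=+∞]: v=15
Leaves evaluated: 11 of 14.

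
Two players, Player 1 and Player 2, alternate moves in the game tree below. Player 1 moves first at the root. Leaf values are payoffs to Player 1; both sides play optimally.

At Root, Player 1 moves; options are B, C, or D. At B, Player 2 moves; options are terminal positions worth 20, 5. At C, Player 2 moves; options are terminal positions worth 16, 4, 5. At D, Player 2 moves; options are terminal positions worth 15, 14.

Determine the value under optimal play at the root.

B (Player 2): min(20, 5) = 5
C (Player 2): min(16, 4, 5) = 4
D (Player 2): min(15, 14) = 14
Root (Player 1): max(5, 4, 14) = 14

14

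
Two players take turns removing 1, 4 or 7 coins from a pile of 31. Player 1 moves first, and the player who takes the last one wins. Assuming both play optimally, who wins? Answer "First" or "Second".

Compute winning (W) and losing (L) positions by backward induction:
i:   0  1  2  3  4  5  6  7  8  9 10 11 12 13 14 15 16 17 18 19 20 21 22 23 24 25 26 27 28 29 30 31
     L  W  L  W  W  L  W  W  L  W  L  W  W  L  W  W  L  W  L  W  W  L  W  W  L  W  L  W  W  L  W  W
Position 31 is W, so the first player wins.

First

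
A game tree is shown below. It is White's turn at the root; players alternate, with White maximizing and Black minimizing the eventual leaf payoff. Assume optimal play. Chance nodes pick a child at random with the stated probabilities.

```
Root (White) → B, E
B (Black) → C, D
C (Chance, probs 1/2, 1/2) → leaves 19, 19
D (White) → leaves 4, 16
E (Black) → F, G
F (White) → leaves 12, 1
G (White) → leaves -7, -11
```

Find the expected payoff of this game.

16

C (Chance): 1/2·19 + 1/2·19 = 19
D (White): max(4, 16) = 16
B (Black): min(19, 16) = 16
F (White): max(12, 1) = 12
G (White): max(-7, -11) = -7
E (Black): min(12, -7) = -7
Root (White): max(16, -7) = 16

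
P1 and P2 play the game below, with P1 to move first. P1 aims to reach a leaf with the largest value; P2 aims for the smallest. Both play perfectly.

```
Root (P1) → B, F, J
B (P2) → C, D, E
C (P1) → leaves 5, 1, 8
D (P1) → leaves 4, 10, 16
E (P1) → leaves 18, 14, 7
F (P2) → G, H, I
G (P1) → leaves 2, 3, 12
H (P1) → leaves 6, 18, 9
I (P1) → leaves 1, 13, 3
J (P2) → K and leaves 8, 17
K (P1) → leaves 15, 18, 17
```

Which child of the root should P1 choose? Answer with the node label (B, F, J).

C (P1): max(5, 1, 8) = 8
D (P1): max(4, 10, 16) = 16
E (P1): max(18, 14, 7) = 18
B (P2): min(8, 16, 18) = 8
G (P1): max(2, 3, 12) = 12
H (P1): max(6, 18, 9) = 18
I (P1): max(1, 13, 3) = 13
F (P2): min(12, 18, 13) = 12
K (P1): max(15, 18, 17) = 18
J (P2): min(18, 8, 17) = 8
Root (P1): max(8, 12, 8) = 12
P1 picks the child with the highest value: F (value 12).

F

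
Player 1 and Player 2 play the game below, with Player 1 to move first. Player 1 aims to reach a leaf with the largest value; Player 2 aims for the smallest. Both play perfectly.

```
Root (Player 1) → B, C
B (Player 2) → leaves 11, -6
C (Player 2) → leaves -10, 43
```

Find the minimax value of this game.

-6

B (Player 2): min(11, -6) = -6
C (Player 2): min(-10, 43) = -10
Root (Player 1): max(-6, -10) = -6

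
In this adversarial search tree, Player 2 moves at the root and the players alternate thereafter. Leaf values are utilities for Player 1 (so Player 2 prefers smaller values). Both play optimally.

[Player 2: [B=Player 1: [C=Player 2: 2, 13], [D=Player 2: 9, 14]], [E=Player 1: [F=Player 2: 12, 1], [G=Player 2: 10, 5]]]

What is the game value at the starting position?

C (Player 2): min(2, 13) = 2
D (Player 2): min(9, 14) = 9
B (Player 1): max(2, 9) = 9
F (Player 2): min(12, 1) = 1
G (Player 2): min(10, 5) = 5
E (Player 1): max(1, 5) = 5
Root (Player 2): min(9, 5) = 5

5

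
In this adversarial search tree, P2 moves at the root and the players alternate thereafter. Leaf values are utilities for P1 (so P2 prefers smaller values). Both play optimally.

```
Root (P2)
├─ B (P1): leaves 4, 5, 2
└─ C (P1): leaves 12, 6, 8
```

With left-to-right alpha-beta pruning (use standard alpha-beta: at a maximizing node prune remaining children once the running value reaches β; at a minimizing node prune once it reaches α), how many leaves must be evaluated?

B [α=-∞,β=+∞]: v=5
C [α=-∞,β=5]: v=12 after child 1 ≥ β → β-cutoff, skip 2
Root [α=-∞,β=+∞]: v=5
Leaves evaluated: 4 of 6.

4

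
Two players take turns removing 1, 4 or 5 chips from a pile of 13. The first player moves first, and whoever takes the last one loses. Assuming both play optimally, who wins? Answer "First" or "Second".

First

Positions where the player to move wins (W) vs loses (L):
i:   0  1  2  3  4  5  6  7  8  9 10 11 12 13
     W  L  W  L  W  W  W  W  W  L  W  L  W  W
Position 13 is W, so the first player wins.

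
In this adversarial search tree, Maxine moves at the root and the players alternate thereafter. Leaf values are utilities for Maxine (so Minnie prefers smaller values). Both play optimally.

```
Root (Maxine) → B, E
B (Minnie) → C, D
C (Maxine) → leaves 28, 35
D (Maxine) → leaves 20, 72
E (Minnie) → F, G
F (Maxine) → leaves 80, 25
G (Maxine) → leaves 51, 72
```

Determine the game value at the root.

C (Maxine): max(28, 35) = 35
D (Maxine): max(20, 72) = 72
B (Minnie): min(35, 72) = 35
F (Maxine): max(80, 25) = 80
G (Maxine): max(51, 72) = 72
E (Minnie): min(80, 72) = 72
Root (Maxine): max(35, 72) = 72

72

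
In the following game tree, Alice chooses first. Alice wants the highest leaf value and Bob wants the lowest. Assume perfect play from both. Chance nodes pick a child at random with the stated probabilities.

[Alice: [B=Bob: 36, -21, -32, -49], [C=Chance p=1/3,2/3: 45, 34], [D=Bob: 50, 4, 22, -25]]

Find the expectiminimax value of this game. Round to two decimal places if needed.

B (Bob): min(36, -21, -32, -49) = -49
C (Chance): 1/3·45 + 2/3·34 = 37.67
D (Bob): min(50, 4, 22, -25) = -25
Root (Alice): max(-49, 37.67, -25) = 37.67

37.67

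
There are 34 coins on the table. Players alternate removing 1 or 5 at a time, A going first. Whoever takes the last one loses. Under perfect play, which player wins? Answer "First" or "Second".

First

Mark each pile size as W (mover wins) or L (mover loses):
i:   0  1  2  3  4  5  6  7  8  9 10 11 12 13 14 15 16 17 18 19 20 21 22 23 24 25 26 27 28 29 30 31 32 33 34
     W  L  W  L  W  L  W  L  W  L  W  L  W  L  W  L  W  L  W  L  W  L  W  L  W  L  W  L  W  L  W  L  W  L  W
Position 34 is W, so the first player wins.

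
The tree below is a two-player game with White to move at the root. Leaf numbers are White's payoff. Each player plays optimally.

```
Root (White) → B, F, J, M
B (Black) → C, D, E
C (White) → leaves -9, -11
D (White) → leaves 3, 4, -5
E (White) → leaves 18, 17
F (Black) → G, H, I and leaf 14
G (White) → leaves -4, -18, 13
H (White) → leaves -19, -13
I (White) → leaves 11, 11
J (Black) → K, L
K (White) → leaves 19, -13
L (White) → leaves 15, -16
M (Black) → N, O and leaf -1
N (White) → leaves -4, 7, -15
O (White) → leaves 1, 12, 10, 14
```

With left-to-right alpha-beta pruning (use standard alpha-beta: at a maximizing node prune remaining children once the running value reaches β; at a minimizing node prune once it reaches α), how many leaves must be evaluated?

C [α=-∞,β=+∞]: v=-9
D [α=-∞,β=-9]: v=3 after child 1 ≥ β → β-cutoff, skip 2
E [α=-∞,β=-9]: v=18 after child 1 ≥ β → β-cutoff, skip 1
B [α=-∞,β=+∞]: v=-9
G [α=-9,β=+∞]: v=13
H [α=-9,β=13]: v=-13
F [α=-9,β=+∞]: v=-13 after child 2 ≤ α → α-cutoff, skip 2
K [α=-9,β=+∞]: v=19
L [α=-9,β=19]: v=15
J [α=-9,β=+∞]: v=15
N [α=15,β=+∞]: v=7
M [α=15,β=+∞]: v=7 after child 1 ≤ α → α-cutoff, skip 2
Root [α=-∞,β=+∞]: v=15
Leaves evaluated: 16 of 27.

16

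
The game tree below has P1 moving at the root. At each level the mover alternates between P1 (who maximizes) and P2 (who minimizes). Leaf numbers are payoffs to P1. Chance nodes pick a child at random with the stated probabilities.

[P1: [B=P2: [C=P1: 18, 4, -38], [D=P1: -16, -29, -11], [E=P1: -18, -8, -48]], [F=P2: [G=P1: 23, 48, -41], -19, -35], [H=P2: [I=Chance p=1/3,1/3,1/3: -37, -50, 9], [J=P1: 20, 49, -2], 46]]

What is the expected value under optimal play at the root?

-11

C (P1): max(18, 4, -38) = 18
D (P1): max(-16, -29, -11) = -11
E (P1): max(-18, -8, -48) = -8
B (P2): min(18, -11, -8) = -11
G (P1): max(23, 48, -41) = 48
F (P2): min(48, -19, -35) = -35
I (Chance): 1/3·-37 + 1/3·-50 + 1/3·9 = -26
J (P1): max(20, 49, -2) = 49
H (P2): min(-26, 49, 46) = -26
Root (P1): max(-11, -35, -26) = -11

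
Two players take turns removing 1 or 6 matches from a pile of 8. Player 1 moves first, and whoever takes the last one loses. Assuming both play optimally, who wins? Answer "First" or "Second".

Second

W/L table (W = player to move can force a win):
i:   0  1  2  3  4  5  6  7  8
     W  L  W  L  W  L  W  W  L
Position 8 is L, so the second player wins.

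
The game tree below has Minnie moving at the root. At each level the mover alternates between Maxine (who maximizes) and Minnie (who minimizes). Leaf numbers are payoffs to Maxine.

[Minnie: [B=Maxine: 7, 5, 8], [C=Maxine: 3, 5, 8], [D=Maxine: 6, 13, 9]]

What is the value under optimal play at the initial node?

8

B (Maxine): max(7, 5, 8) = 8
C (Maxine): max(3, 5, 8) = 8
D (Maxine): max(6, 13, 9) = 13
Root (Minnie): min(8, 8, 13) = 8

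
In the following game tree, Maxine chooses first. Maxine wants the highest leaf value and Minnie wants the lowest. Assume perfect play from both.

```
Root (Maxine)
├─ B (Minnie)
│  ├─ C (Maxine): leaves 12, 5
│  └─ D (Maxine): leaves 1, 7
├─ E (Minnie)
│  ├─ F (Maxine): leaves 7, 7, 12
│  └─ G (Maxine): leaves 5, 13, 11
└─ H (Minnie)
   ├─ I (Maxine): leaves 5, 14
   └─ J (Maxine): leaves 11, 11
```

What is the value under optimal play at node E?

F: max(7, 7, 12) = 12
G: max(5, 13, 11) = 13
E: min(12, 13) = 12

12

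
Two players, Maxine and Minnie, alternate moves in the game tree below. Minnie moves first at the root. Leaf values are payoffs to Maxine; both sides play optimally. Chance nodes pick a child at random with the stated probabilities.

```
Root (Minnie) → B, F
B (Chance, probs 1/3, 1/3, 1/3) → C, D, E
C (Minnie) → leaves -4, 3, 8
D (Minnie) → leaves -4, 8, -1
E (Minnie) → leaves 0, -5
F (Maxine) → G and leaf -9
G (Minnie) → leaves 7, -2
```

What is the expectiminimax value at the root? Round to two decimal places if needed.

-4.33

C (Minnie): min(-4, 3, 8) = -4
D (Minnie): min(-4, 8, -1) = -4
E (Minnie): min(0, -5) = -5
B (Chance): 1/3·-4 + 1/3·-4 + 1/3·-5 = -4.33
G (Minnie): min(7, -2) = -2
F (Maxine): max(-2, -9) = -2
Root (Minnie): min(-4.33, -2) = -4.33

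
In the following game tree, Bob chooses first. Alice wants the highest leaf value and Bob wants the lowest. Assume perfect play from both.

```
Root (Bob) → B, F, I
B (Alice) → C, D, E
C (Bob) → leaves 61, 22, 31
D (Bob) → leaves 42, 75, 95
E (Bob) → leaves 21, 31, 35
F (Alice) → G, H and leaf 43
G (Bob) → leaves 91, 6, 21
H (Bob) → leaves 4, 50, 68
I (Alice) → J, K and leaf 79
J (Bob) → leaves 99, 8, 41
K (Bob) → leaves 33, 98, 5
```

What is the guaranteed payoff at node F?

G: min(91, 6, 21) = 6
H: min(4, 50, 68) = 4
F: max(6, 4, 43) = 43

43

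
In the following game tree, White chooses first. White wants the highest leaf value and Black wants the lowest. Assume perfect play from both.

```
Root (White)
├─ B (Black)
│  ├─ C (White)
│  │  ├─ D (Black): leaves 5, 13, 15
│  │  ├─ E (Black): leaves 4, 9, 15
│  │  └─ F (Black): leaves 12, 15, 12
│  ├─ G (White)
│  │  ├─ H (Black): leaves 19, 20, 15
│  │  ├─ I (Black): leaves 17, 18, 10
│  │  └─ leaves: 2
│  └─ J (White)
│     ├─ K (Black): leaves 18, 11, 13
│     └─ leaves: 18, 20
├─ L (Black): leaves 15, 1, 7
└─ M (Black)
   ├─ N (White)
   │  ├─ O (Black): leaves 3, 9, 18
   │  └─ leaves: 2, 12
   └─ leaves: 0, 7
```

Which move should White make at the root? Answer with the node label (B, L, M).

B

D (Black): min(5, 13, 15) = 5
E (Black): min(4, 9, 15) = 4
F (Black): min(12, 15, 12) = 12
C (White): max(5, 4, 12) = 12
H (Black): min(19, 20, 15) = 15
I (Black): min(17, 18, 10) = 10
G (White): max(15, 10, 2) = 15
K (Black): min(18, 11, 13) = 11
J (White): max(11, 18, 20) = 20
B (Black): min(12, 15, 20) = 12
L (Black): min(15, 1, 7) = 1
O (Black): min(3, 9, 18) = 3
N (White): max(3, 2, 12) = 12
M (Black): min(12, 0, 7) = 0
Root (White): max(12, 1, 0) = 12
White picks the child with the highest value: B (value 12).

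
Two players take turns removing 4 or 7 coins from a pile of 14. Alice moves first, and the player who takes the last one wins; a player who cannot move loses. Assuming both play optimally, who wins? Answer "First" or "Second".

Second

Mark each pile size as W (mover wins) or L (mover loses):
i:   0  1  2  3  4  5  6  7  8  9 10 11 12 13 14
     L  L  L  L  W  W  W  W  W  W  W  L  L  L  L
Position 14 is L, so the second player wins.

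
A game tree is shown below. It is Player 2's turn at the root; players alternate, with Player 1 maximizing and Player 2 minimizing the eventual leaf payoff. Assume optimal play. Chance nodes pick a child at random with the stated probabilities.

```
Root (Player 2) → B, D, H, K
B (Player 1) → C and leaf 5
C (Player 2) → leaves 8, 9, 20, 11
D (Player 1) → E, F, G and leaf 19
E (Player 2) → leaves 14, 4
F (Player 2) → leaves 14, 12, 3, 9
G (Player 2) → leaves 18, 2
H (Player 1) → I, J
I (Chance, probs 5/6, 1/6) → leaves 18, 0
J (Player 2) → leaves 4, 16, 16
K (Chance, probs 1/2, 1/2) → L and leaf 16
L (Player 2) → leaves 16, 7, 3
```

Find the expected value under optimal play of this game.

C (Player 2): min(8, 9, 20, 11) = 8
B (Player 1): max(8, 5) = 8
E (Player 2): min(14, 4) = 4
F (Player 2): min(14, 12, 3, 9) = 3
G (Player 2): min(18, 2) = 2
D (Player 1): max(4, 3, 2, 19) = 19
I (Chance): 5/6·18 + 1/6·0 = 15
J (Player 2): min(4, 16, 16) = 4
H (Player 1): max(15, 4) = 15
L (Player 2): min(16, 7, 3) = 3
K (Chance): 1/2·3 + 1/2·16 = 9.5
Root (Player 2): min(8, 19, 15, 9.5) = 8

8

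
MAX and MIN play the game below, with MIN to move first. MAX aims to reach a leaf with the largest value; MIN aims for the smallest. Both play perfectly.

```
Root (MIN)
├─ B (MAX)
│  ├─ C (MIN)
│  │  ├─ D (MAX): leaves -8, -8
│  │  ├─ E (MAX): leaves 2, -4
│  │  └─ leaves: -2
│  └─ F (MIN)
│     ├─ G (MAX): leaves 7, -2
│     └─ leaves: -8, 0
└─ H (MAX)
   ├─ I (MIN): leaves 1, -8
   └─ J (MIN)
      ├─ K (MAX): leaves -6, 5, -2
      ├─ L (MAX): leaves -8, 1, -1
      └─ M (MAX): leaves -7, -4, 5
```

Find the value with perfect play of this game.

D (MAX): max(-8, -8) = -8
E (MAX): max(2, -4) = 2
C (MIN): min(-8, 2, -2) = -8
G (MAX): max(7, -2) = 7
F (MIN): min(7, -8, 0) = -8
B (MAX): max(-8, -8) = -8
I (MIN): min(1, -8) = -8
K (MAX): max(-6, 5, -2) = 5
L (MAX): max(-8, 1, -1) = 1
M (MAX): max(-7, -4, 5) = 5
J (MIN): min(5, 1, 5) = 1
H (MAX): max(-8, 1) = 1
Root (MIN): min(-8, 1) = -8

-8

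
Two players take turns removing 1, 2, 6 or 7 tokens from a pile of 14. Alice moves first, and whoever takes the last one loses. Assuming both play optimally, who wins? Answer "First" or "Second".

First

W/L table (W = player to move can force a win):
i:   0  1  2  3  4  5  6  7  8  9 10 11 12 13 14
     W  L  W  W  L  W  W  W  W  L  W  W  L  W  W
Position 14 is W, so the first player wins.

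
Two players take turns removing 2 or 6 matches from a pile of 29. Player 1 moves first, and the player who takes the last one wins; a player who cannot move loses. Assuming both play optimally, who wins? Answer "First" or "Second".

Second

Compute winning (W) and losing (L) positions by backward induction:
i:   0  1  2  3  4  5  6  7  8  9 10 11 12 13 14 15 16 17 18 19 20 21 22 23 24 25 26 27 28 29
     L  L  W  W  L  L  W  W  L  L  W  W  L  L  W  W  L  L  W  W  L  L  W  W  L  L  W  W  L  L
Position 29 is L, so the second player wins.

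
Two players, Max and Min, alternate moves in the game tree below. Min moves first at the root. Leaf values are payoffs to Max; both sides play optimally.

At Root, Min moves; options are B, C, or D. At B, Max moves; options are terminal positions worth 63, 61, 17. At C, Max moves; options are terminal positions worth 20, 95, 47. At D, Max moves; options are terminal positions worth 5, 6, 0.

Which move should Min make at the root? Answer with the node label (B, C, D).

D

B (Max): max(63, 61, 17) = 63
C (Max): max(20, 95, 47) = 95
D (Max): max(5, 6, 0) = 6
Root (Min): min(63, 95, 6) = 6
Min picks the child with the lowest value: D (value 6).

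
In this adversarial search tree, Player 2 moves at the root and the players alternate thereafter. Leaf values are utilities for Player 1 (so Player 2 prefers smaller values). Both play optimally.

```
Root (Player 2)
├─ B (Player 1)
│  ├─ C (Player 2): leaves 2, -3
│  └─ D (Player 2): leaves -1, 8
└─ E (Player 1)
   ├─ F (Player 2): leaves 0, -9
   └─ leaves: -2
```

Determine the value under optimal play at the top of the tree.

-2

C (Player 2): min(2, -3) = -3
D (Player 2): min(-1, 8) = -1
B (Player 1): max(-3, -1) = -1
F (Player 2): min(0, -9) = -9
E (Player 1): max(-9, -2) = -2
Root (Player 2): min(-1, -2) = -2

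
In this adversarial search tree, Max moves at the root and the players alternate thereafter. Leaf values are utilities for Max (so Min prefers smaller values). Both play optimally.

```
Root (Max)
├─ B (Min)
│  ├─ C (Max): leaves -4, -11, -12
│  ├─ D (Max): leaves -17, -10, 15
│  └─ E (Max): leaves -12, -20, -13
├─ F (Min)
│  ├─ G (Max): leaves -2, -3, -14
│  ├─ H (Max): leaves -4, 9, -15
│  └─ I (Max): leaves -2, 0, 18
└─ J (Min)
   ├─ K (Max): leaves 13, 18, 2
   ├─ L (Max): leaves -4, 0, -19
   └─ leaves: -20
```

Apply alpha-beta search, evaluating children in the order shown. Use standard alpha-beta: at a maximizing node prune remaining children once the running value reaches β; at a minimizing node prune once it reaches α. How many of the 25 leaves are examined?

C [α=-∞,β=+∞]: v=-4
D [α=-∞,β=-4]: v=15
E [α=-∞,β=-4]: v=-12
B [α=-∞,β=+∞]: v=-12
G [α=-12,β=+∞]: v=-2
H [α=-12,β=-2]: v=9 after child 2 ≥ β → β-cutoff, skip 1
I [α=-12,β=-2]: v=-2 after child 1 ≥ β → β-cutoff, skip 2
F [α=-12,β=+∞]: v=-2
K [α=-2,β=+∞]: v=18
L [α=-2,β=18]: v=0
J [α=-2,β=+∞]: v=-20
Root [α=-∞,β=+∞]: v=-2
Leaves evaluated: 22 of 25.

22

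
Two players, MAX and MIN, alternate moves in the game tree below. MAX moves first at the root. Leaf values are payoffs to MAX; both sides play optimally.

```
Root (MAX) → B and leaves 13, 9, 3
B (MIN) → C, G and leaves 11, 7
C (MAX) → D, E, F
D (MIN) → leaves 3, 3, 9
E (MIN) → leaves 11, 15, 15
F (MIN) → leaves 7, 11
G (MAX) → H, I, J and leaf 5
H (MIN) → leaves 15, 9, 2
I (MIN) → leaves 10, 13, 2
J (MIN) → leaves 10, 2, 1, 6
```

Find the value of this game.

13

D (MIN): min(3, 3, 9) = 3
E (MIN): min(11, 15, 15) = 11
F (MIN): min(7, 11) = 7
C (MAX): max(3, 11, 7) = 11
H (MIN): min(15, 9, 2) = 2
I (MIN): min(10, 13, 2) = 2
J (MIN): min(10, 2, 1, 6) = 1
G (MAX): max(2, 2, 1, 5) = 5
B (MIN): min(11, 5, 11, 7) = 5
Root (MAX): max(5, 13, 9, 3) = 13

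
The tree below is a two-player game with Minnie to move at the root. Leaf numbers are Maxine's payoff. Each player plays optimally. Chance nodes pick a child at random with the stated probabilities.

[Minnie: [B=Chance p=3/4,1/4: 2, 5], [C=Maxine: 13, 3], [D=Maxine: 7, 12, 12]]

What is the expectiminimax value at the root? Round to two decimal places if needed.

B (Chance): 3/4·2 + 1/4·5 = 2.75
C (Maxine): max(13, 3) = 13
D (Maxine): max(7, 12, 12) = 12
Root (Minnie): min(2.75, 13, 12) = 2.75

2.75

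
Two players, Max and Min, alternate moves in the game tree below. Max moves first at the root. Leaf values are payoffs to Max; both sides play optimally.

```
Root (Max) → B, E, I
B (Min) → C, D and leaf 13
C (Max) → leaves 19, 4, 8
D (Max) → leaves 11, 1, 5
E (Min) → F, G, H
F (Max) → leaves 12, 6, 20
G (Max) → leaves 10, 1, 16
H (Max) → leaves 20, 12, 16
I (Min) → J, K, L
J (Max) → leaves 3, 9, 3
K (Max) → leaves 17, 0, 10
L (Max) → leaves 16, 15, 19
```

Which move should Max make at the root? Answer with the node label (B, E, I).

C (Max): max(19, 4, 8) = 19
D (Max): max(11, 1, 5) = 11
B (Min): min(19, 11, 13) = 11
F (Max): max(12, 6, 20) = 20
G (Max): max(10, 1, 16) = 16
H (Max): max(20, 12, 16) = 20
E (Min): min(20, 16, 20) = 16
J (Max): max(3, 9, 3) = 9
K (Max): max(17, 0, 10) = 17
L (Max): max(16, 15, 19) = 19
I (Min): min(9, 17, 19) = 9
Root (Max): max(11, 16, 9) = 16
Max picks the child with the highest value: E (value 16).

E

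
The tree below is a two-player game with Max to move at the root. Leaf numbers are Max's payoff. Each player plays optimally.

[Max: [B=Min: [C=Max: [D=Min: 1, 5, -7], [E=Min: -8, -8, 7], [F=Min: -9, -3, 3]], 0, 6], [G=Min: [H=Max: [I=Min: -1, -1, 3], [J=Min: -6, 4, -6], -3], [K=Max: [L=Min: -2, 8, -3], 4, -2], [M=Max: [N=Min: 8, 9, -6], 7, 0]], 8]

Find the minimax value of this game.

8

D (Min): min(1, 5, -7) = -7
E (Min): min(-8, -8, 7) = -8
F (Min): min(-9, -3, 3) = -9
C (Max): max(-7, -8, -9) = -7
B (Min): min(-7, 0, 6) = -7
I (Min): min(-1, -1, 3) = -1
J (Min): min(-6, 4, -6) = -6
H (Max): max(-1, -6, -3) = -1
L (Min): min(-2, 8, -3) = -3
K (Max): max(-3, 4, -2) = 4
N (Min): min(8, 9, -6) = -6
M (Max): max(-6, 7, 0) = 7
G (Min): min(-1, 4, 7) = -1
Root (Max): max(-7, -1, 8) = 8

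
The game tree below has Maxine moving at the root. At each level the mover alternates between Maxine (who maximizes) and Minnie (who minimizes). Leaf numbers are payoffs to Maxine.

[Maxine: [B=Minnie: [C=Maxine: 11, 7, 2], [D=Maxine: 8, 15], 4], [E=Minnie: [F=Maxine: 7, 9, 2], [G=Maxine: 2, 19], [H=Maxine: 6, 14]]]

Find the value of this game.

9

C (Maxine): max(11, 7, 2) = 11
D (Maxine): max(8, 15) = 15
B (Minnie): min(11, 15, 4) = 4
F (Maxine): max(7, 9, 2) = 9
G (Maxine): max(2, 19) = 19
H (Maxine): max(6, 14) = 14
E (Minnie): min(9, 19, 14) = 9
Root (Maxine): max(4, 9) = 9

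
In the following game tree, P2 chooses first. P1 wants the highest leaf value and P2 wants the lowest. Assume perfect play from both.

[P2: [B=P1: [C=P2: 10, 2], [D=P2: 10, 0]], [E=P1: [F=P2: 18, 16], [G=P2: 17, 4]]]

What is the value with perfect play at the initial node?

2

C (P2): min(10, 2) = 2
D (P2): min(10, 0) = 0
B (P1): max(2, 0) = 2
F (P2): min(18, 16) = 16
G (P2): min(17, 4) = 4
E (P1): max(16, 4) = 16
Root (P2): min(2, 16) = 2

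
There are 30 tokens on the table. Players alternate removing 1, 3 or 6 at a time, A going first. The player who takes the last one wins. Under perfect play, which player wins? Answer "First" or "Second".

First

i:   0  1  2  3  4  5  6  7  8  9 10 11 12 13 14 15 16 17 18 19 20 21 22 23 24 25 26 27 28 29 30
     L  W  L  W  L  W  W  W  W  L  W  L  W  L  W  W  W  W  L  W  L  W  L  W  W  W  W  L  W  L  W
Position 30 is W, so the first player wins.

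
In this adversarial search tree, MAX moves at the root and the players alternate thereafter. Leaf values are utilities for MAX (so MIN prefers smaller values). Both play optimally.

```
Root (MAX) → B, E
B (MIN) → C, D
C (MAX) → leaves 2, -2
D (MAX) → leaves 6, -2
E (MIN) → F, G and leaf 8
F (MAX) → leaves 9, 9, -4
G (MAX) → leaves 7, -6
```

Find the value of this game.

C (MAX): max(2, -2) = 2
D (MAX): max(6, -2) = 6
B (MIN): min(2, 6) = 2
F (MAX): max(9, 9, -4) = 9
G (MAX): max(7, -6) = 7
E (MIN): min(9, 7, 8) = 7
Root (MAX): max(2, 7) = 7

7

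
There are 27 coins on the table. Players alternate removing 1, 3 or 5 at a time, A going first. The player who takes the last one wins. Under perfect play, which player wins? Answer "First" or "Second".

First

Compute winning (W) and losing (L) positions by backward induction:
i:   0  1  2  3  4  5  6  7  8  9 10 11 12 13 14 15 16 17 18 19 20 21 22 23 24 25 26 27
     L  W  L  W  L  W  L  W  L  W  L  W  L  W  L  W  L  W  L  W  L  W  L  W  L  W  L  W
Position 27 is W, so the first player wins.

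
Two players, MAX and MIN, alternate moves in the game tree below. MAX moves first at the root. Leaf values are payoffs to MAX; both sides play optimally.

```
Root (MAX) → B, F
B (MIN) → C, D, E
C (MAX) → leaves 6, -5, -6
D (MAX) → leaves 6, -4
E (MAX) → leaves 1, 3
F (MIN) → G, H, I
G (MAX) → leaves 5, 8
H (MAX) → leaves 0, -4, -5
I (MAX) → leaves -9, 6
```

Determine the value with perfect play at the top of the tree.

3

C (MAX): max(6, -5, -6) = 6
D (MAX): max(6, -4) = 6
E (MAX): max(1, 3) = 3
B (MIN): min(6, 6, 3) = 3
G (MAX): max(5, 8) = 8
H (MAX): max(0, -4, -5) = 0
I (MAX): max(-9, 6) = 6
F (MIN): min(8, 0, 6) = 0
Root (MAX): max(3, 0) = 3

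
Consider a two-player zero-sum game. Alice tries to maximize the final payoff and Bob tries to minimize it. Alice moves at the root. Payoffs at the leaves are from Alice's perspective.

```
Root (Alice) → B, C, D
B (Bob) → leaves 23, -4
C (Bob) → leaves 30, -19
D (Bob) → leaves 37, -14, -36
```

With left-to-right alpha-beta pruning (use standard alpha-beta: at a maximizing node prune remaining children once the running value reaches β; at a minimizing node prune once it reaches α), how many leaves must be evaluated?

B [α=-∞,β=+∞]: v=-4
C [α=-4,β=+∞]: v=-19
D [α=-4,β=+∞]: v=-14 after child 2 ≤ α → α-cutoff, skip 1
Root [α=-∞,β=+∞]: v=-4
Leaves evaluated: 6 of 7.

6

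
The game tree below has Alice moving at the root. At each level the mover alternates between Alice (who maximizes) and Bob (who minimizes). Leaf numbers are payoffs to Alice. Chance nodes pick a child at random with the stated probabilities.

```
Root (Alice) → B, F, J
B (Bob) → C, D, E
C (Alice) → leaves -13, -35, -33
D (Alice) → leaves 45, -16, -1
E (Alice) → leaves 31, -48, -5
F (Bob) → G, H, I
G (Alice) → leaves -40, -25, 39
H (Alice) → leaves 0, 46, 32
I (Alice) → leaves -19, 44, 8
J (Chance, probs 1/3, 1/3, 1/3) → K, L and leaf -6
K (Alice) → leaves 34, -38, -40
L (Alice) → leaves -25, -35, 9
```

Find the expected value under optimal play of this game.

C (Alice): max(-13, -35, -33) = -13
D (Alice): max(45, -16, -1) = 45
E (Alice): max(31, -48, -5) = 31
B (Bob): min(-13, 45, 31) = -13
G (Alice): max(-40, -25, 39) = 39
H (Alice): max(0, 46, 32) = 46
I (Alice): max(-19, 44, 8) = 44
F (Bob): min(39, 46, 44) = 39
K (Alice): max(34, -38, -40) = 34
L (Alice): max(-25, -35, 9) = 9
J (Chance): 1/3·34 + 1/3·9 + 1/3·-6 = 12.33
Root (Alice): max(-13, 39, 12.33) = 39

39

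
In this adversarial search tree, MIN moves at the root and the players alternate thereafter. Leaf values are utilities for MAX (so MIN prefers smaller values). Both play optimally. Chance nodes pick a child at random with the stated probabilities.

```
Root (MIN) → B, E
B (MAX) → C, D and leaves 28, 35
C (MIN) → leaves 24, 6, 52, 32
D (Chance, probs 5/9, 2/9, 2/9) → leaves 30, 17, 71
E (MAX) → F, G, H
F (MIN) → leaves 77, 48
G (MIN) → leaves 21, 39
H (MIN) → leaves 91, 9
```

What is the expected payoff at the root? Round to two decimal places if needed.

C (MIN): min(24, 6, 52, 32) = 6
D (Chance): 5/9·30 + 2/9·17 + 2/9·71 = 36.22
B (MAX): max(6, 36.22, 28, 35) = 36.22
F (MIN): min(77, 48) = 48
G (MIN): min(21, 39) = 21
H (MIN): min(91, 9) = 9
E (MAX): max(48, 21, 9) = 48
Root (MIN): min(36.22, 48) = 36.22

36.22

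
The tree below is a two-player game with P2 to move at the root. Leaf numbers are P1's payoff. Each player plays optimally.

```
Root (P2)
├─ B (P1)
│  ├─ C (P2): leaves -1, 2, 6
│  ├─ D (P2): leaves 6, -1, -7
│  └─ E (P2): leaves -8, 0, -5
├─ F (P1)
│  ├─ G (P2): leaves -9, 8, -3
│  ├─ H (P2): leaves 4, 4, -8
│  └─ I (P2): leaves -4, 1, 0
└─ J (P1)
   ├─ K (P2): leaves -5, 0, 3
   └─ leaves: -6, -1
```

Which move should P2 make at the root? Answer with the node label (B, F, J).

F

C (P2): min(-1, 2, 6) = -1
D (P2): min(6, -1, -7) = -7
E (P2): min(-8, 0, -5) = -8
B (P1): max(-1, -7, -8) = -1
G (P2): min(-9, 8, -3) = -9
H (P2): min(4, 4, -8) = -8
I (P2): min(-4, 1, 0) = -4
F (P1): max(-9, -8, -4) = -4
K (P2): min(-5, 0, 3) = -5
J (P1): max(-5, -6, -1) = -1
Root (P2): min(-1, -4, -1) = -4
P2 picks the child with the lowest value: F (value -4).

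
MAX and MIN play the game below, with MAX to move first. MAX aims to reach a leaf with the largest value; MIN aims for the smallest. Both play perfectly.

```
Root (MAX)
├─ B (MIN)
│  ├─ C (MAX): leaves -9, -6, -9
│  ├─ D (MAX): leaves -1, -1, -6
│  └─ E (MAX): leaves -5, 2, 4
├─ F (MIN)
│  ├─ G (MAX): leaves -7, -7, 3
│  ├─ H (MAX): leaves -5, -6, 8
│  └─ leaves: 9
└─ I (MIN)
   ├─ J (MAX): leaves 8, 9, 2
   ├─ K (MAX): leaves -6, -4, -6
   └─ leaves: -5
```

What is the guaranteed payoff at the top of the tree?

C (MAX): max(-9, -6, -9) = -6
D (MAX): max(-1, -1, -6) = -1
E (MAX): max(-5, 2, 4) = 4
B (MIN): min(-6, -1, 4) = -6
G (MAX): max(-7, -7, 3) = 3
H (MAX): max(-5, -6, 8) = 8
F (MIN): min(3, 8, 9) = 3
J (MAX): max(8, 9, 2) = 9
K (MAX): max(-6, -4, -6) = -4
I (MIN): min(9, -4, -5) = -5
Root (MAX): max(-6, 3, -5) = 3

3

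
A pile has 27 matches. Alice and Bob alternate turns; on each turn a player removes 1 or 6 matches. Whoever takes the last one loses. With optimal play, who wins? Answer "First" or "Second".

Mark each pile size as W (mover wins) or L (mover loses):
i:   0  1  2  3  4  5  6  7  8  9 10 11 12 13 14 15 16 17 18 19 20 21 22 23 24 25 26 27
     W  L  W  L  W  L  W  W  L  W  L  W  L  W  W  L  W  L  W  L  W  W  L  W  L  W  L  W
Position 27 is W, so the first player wins.

First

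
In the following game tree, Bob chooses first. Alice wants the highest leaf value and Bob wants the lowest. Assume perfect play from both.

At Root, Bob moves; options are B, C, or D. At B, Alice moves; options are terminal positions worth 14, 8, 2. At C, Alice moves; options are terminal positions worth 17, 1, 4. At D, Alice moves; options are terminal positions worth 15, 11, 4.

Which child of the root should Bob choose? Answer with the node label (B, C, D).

B

B (Alice): max(14, 8, 2) = 14
C (Alice): max(17, 1, 4) = 17
D (Alice): max(15, 11, 4) = 15
Root (Bob): min(14, 17, 15) = 14
Bob picks the child with the lowest value: B (value 14).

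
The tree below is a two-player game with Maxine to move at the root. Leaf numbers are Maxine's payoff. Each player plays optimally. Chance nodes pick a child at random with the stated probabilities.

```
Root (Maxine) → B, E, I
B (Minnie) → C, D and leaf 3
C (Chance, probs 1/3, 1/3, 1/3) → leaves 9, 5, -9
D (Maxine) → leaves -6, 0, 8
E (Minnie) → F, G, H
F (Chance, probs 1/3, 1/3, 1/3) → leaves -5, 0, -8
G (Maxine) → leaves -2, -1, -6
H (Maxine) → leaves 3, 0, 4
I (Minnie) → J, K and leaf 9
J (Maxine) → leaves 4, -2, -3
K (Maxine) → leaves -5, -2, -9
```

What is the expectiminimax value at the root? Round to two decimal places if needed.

1.67

C (Chance): 1/3·9 + 1/3·5 + 1/3·-9 = 1.67
D (Maxine): max(-6, 0, 8) = 8
B (Minnie): min(1.67, 8, 3) = 1.67
F (Chance): 1/3·-5 + 1/3·0 + 1/3·-8 = -4.33
G (Maxine): max(-2, -1, -6) = -1
H (Maxine): max(3, 0, 4) = 4
E (Minnie): min(-4.33, -1, 4) = -4.33
J (Maxine): max(4, -2, -3) = 4
K (Maxine): max(-5, -2, -9) = -2
I (Minnie): min(4, -2, 9) = -2
Root (Maxine): max(1.67, -4.33, -2) = 1.67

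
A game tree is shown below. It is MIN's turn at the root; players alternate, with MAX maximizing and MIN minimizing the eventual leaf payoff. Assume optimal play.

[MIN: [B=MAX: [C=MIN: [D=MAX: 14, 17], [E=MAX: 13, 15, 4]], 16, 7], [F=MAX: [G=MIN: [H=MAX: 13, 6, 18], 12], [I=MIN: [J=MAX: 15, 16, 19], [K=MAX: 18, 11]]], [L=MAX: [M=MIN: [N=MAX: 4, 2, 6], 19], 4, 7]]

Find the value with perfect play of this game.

D (MAX): max(14, 17) = 17
E (MAX): max(13, 15, 4) = 15
C (MIN): min(17, 15) = 15
B (MAX): max(15, 16, 7) = 16
H (MAX): max(13, 6, 18) = 18
G (MIN): min(18, 12) = 12
J (MAX): max(15, 16, 19) = 19
K (MAX): max(18, 11) = 18
I (MIN): min(19, 18) = 18
F (MAX): max(12, 18) = 18
N (MAX): max(4, 2, 6) = 6
M (MIN): min(6, 19) = 6
L (MAX): max(6, 4, 7) = 7
Root (MIN): min(16, 18, 7) = 7

7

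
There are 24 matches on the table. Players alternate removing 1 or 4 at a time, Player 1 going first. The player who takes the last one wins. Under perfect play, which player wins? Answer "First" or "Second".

Compute winning (W) and losing (L) positions by backward induction:
i:   0  1  2  3  4  5  6  7  8  9 10 11 12 13 14 15 16 17 18 19 20 21 22 23 24
     L  W  L  W  W  L  W  L  W  W  L  W  L  W  W  L  W  L  W  W  L  W  L  W  W
Position 24 is W, so the first player wins.

First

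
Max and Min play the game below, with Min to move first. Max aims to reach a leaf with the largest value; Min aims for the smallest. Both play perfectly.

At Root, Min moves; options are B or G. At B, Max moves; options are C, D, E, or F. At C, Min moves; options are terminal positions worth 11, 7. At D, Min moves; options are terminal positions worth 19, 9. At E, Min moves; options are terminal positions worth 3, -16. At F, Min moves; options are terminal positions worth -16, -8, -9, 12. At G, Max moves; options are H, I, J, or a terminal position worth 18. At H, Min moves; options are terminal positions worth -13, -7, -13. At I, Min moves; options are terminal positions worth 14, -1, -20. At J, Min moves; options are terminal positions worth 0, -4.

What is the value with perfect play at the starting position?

9

C (Min): min(11, 7) = 7
D (Min): min(19, 9) = 9
E (Min): min(3, -16) = -16
F (Min): min(-16, -8, -9, 12) = -16
B (Max): max(7, 9, -16, -16) = 9
H (Min): min(-13, -7, -13) = -13
I (Min): min(14, -1, -20) = -20
J (Min): min(0, -4) = -4
G (Max): max(-13, -20, -4, 18) = 18
Root (Min): min(9, 18) = 9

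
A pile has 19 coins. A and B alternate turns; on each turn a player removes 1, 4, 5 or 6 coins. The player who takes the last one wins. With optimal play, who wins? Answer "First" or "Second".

i:   0  1  2  3  4  5  6  7  8  9 10 11 12 13 14 15 16 17 18 19
     L  W  L  W  W  W  W  W  W  L  W  L  W  W  W  W  W  W  L  W
Position 19 is W, so the first player wins.

First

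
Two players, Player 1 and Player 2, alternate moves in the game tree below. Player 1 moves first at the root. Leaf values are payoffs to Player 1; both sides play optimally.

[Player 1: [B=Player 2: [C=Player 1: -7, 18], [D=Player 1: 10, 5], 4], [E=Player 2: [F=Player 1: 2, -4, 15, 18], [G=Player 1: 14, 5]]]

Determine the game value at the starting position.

14

C (Player 1): max(-7, 18) = 18
D (Player 1): max(10, 5) = 10
B (Player 2): min(18, 10, 4) = 4
F (Player 1): max(2, -4, 15, 18) = 18
G (Player 1): max(14, 5) = 14
E (Player 2): min(18, 14) = 14
Root (Player 1): max(4, 14) = 14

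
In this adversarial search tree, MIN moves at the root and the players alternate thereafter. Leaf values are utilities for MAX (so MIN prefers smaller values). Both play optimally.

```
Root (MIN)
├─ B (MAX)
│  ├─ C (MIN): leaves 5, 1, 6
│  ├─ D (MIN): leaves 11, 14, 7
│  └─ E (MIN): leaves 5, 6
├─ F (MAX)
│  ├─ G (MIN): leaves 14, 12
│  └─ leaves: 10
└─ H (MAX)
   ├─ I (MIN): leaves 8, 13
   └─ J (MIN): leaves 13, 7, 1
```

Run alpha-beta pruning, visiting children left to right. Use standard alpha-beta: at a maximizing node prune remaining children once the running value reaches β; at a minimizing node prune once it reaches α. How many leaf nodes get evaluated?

11

C [α=-∞,β=+∞]: v=1
D [α=1,β=+∞]: v=7
E [α=7,β=+∞]: v=5 after child 1 ≤ α → α-cutoff, skip 1
B [α=-∞,β=+∞]: v=7
G [α=-∞,β=7]: v=12
F [α=-∞,β=7]: v=12 after child 1 ≥ β → β-cutoff, skip 1
I [α=-∞,β=7]: v=8
H [α=-∞,β=7]: v=8 after child 1 ≥ β → β-cutoff, skip 1
Root [α=-∞,β=+∞]: v=7
Leaves evaluated: 11 of 16.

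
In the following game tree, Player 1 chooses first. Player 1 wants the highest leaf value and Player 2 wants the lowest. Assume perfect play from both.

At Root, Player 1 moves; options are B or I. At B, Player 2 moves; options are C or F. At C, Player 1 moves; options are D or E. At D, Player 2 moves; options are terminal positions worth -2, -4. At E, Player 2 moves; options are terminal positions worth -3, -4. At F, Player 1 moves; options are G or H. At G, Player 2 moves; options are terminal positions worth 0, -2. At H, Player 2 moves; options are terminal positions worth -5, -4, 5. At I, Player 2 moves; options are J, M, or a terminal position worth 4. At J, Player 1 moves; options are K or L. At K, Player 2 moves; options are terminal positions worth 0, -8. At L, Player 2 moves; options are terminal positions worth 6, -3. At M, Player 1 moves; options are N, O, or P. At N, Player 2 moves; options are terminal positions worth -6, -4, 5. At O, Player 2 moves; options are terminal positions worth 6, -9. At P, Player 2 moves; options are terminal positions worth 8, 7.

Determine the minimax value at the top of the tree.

-3

D (Player 2): min(-2, -4) = -4
E (Player 2): min(-3, -4) = -4
C (Player 1): max(-4, -4) = -4
G (Player 2): min(0, -2) = -2
H (Player 2): min(-5, -4, 5) = -5
F (Player 1): max(-2, -5) = -2
B (Player 2): min(-4, -2) = -4
K (Player 2): min(0, -8) = -8
L (Player 2): min(6, -3) = -3
J (Player 1): max(-8, -3) = -3
N (Player 2): min(-6, -4, 5) = -6
O (Player 2): min(6, -9) = -9
P (Player 2): min(8, 7) = 7
M (Player 1): max(-6, -9, 7) = 7
I (Player 2): min(-3, 7, 4) = -3
Root (Player 1): max(-4, -3) = -3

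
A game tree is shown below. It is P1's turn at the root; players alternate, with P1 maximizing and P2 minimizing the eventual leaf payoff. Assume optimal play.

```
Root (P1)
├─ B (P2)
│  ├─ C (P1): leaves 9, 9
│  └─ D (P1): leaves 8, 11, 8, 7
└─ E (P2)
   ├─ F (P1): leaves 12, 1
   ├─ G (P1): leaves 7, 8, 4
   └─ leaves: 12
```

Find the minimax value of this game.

9

C (P1): max(9, 9) = 9
D (P1): max(8, 11, 8, 7) = 11
B (P2): min(9, 11) = 9
F (P1): max(12, 1) = 12
G (P1): max(7, 8, 4) = 8
E (P2): min(12, 8, 12) = 8
Root (P1): max(9, 8) = 9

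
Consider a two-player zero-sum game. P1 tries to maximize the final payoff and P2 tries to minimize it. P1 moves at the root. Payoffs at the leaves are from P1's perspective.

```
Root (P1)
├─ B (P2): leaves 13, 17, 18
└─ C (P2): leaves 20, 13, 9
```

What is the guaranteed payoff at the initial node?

13

B (P2): min(13, 17, 18) = 13
C (P2): min(20, 13, 9) = 9
Root (P1): max(13, 9) = 13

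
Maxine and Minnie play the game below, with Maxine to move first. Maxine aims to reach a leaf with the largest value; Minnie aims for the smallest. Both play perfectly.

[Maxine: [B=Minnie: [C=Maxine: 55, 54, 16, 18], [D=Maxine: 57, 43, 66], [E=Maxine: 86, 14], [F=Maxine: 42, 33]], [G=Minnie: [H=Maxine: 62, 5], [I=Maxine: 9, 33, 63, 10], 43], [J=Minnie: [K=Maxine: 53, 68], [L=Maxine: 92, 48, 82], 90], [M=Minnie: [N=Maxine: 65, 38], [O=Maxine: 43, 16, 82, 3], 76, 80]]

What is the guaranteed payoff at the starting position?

C (Maxine): max(55, 54, 16, 18) = 55
D (Maxine): max(57, 43, 66) = 66
E (Maxine): max(86, 14) = 86
F (Maxine): max(42, 33) = 42
B (Minnie): min(55, 66, 86, 42) = 42
H (Maxine): max(62, 5) = 62
I (Maxine): max(9, 33, 63, 10) = 63
G (Minnie): min(62, 63, 43) = 43
K (Maxine): max(53, 68) = 68
L (Maxine): max(92, 48, 82) = 92
J (Minnie): min(68, 92, 90) = 68
N (Maxine): max(65, 38) = 65
O (Maxine): max(43, 16, 82, 3) = 82
M (Minnie): min(65, 82, 76, 80) = 65
Root (Maxine): max(42, 43, 68, 65) = 68

68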